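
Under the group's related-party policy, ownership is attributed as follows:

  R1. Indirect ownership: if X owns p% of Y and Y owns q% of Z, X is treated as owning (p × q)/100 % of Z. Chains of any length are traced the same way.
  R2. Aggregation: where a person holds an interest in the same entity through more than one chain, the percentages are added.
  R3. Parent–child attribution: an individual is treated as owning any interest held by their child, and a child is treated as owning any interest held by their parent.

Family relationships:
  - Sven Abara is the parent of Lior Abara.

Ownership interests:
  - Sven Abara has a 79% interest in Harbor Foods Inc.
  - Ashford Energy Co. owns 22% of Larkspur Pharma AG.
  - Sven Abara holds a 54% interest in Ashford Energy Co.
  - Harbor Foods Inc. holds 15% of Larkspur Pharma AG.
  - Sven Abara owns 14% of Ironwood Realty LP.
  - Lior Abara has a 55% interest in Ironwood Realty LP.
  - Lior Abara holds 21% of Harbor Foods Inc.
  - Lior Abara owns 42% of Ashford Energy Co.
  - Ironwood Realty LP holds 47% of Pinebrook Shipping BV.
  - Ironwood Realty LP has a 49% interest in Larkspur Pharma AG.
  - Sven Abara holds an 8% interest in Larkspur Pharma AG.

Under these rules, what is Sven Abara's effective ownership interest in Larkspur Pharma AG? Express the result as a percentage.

By parent–child attribution (R3), Sven Abara is treated as also owning Lior Abara's interest in Harbor Foods Inc, giving 79% + 21% = 100%.
By parent–child attribution (R3), Sven Abara is treated as also owning Lior Abara's interest in Ironwood Realty LP, giving 14% + 55% = 69%.
By parent–child attribution (R3), Sven Abara is treated as also owning Lior Abara's interest in Ashford Energy Co, giving 54% + 42% = 96%.
Chain via Harbor Foods Inc. (R1): 100% × 15% = 15% of Larkspur Pharma AG.
Chain via Ironwood Realty LP (R1): 69% × 49% = 33.81% of Larkspur Pharma AG.
Chain via Ashford Energy Co. (R1): 96% × 22% = 21.12% of Larkspur Pharma AG.
Direct interest in Larkspur Pharma AG: 8%.
Aggregating (R2): 15% + 33.81% + 21.12% + 8% = 77.93%.

77.93%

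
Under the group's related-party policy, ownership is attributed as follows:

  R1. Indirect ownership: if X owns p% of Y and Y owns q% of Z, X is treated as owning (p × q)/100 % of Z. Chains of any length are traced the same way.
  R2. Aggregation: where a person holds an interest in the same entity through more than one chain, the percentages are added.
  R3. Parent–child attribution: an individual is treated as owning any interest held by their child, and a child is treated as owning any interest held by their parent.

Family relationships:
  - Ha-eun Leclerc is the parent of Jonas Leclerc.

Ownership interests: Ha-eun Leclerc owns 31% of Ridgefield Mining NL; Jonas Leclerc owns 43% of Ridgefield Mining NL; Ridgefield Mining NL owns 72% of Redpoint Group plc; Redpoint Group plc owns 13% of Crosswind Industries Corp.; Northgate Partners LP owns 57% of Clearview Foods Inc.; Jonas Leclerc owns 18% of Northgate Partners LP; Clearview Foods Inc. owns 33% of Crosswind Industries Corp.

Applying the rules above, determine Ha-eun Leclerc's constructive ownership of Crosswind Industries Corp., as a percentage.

10.3122%

By parent–child attribution (R3), Ha-eun Leclerc is treated as also owning Jonas Leclerc's interest in Ridgefield Mining NL, giving 31% + 43% = 74%.
By parent–child attribution (R3), Ha-eun Leclerc is treated as owning Jonas Leclerc's 18% interest in Northgate Partners LP.
Chain via Ridgefield Mining NL → Redpoint Group plc (R1): 74% × 72% × 13% = 6.9264% of Crosswind Industries Corp.
Chain via Northgate Partners LP → Clearview Foods Inc. (R1): 18% × 57% × 33% = 3.3858% of Crosswind Industries Corp.
Aggregating (R2): 6.9264% + 3.3858% = 10.3122%.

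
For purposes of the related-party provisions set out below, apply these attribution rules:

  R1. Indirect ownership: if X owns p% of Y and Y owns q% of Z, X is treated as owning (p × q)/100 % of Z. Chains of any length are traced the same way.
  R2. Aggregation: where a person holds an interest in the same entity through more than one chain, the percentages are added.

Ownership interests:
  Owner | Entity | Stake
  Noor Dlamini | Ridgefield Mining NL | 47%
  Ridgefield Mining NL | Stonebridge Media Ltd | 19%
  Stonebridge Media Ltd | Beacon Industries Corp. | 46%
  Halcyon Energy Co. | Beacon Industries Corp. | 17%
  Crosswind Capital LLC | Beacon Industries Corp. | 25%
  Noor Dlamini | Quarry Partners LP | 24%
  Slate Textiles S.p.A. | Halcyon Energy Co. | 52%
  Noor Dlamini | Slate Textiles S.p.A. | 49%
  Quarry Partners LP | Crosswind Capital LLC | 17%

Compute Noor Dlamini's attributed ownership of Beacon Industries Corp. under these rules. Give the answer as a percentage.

Chain via Quarry Partners LP → Crosswind Capital LLC (R1): 24% × 17% × 25% = 1.02% of Beacon Industries Corp.
Chain via Slate Textiles S.p.A. → Halcyon Energy Co. (R1): 49% × 52% × 17% = 4.3316% of Beacon Industries Corp.
Chain via Ridgefield Mining NL → Stonebridge Media Ltd (R1): 47% × 19% × 46% = 4.1078% of Beacon Industries Corp.
Aggregating (R2): 1.02% + 4.3316% + 4.1078% = 9.4594%.

9.4594%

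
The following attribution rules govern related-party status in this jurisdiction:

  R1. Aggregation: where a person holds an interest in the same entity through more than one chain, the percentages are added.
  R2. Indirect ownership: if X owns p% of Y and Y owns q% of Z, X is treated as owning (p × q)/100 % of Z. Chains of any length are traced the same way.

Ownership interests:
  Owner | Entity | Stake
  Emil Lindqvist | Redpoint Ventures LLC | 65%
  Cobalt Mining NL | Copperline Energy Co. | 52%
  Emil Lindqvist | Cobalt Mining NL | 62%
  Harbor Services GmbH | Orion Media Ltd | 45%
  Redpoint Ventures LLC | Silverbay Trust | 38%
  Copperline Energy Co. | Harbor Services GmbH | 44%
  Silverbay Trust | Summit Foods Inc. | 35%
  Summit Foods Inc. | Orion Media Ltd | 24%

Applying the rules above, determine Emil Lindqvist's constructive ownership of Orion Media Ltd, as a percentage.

8.45832%

Chain via Redpoint Ventures LLC → Silverbay Trust → Summit Foods Inc. (R2): 65% × 38% × 35% × 24% = 2.0748% of Orion Media Ltd.
Chain via Cobalt Mining NL → Copperline Energy Co. → Harbor Services GmbH (R2): 62% × 52% × 44% × 45% = 6.38352% of Orion Media Ltd.
Aggregating (R1): 2.0748% + 6.38352% = 8.45832%.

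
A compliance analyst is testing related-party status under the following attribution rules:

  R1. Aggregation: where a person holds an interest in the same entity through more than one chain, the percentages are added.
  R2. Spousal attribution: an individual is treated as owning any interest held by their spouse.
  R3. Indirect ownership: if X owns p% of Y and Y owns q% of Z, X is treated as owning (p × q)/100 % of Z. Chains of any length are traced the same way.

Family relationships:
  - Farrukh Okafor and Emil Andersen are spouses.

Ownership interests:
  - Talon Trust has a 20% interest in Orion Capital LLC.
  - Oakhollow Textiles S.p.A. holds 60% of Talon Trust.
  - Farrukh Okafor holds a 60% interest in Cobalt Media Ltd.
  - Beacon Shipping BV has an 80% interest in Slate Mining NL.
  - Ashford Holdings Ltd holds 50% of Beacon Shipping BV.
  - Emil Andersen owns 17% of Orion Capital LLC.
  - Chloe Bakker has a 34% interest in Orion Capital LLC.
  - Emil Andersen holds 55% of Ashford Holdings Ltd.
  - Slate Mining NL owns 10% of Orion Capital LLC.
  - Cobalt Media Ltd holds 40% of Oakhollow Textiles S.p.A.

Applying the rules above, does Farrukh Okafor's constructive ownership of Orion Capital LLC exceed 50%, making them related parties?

No

By spousal attribution (R2), Farrukh Okafor is treated as owning Emil Andersen's 55% interest in Ashford Holdings Ltd.
By spousal attribution (R2), Farrukh Okafor is treated as owning Emil Andersen's 17% interest in Orion Capital LLC.
Chain via Cobalt Media Ltd → Oakhollow Textiles S.p.A. → Talon Trust (R3): 60% × 40% × 60% × 20% = 2.88% of Orion Capital LLC.
Chain via Ashford Holdings Ltd → Beacon Shipping BV → Slate Mining NL (R3): 55% × 50% × 80% × 10% = 2.2% of Orion Capital LLC.
Direct interest in Orion Capital LLC: 17%.
Aggregating (R1): 2.88% + 2.2% + 17% = 22.08%.
22.08% does not exceed the 50% threshold, so Farrukh is not a related party to Orion Capital LLC.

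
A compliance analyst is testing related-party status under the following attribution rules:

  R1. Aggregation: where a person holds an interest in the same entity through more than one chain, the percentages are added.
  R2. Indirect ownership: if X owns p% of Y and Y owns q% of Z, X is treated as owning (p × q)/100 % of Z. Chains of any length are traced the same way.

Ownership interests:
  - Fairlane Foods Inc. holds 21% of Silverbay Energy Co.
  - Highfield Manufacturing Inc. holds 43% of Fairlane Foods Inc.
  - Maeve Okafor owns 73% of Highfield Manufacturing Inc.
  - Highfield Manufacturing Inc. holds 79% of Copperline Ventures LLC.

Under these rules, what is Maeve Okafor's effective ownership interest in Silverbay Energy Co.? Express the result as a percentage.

6.5919%

Chain via Highfield Manufacturing Inc. → Fairlane Foods Inc. (R2): 73% × 43% × 21% = 6.5919% of Silverbay Energy Co.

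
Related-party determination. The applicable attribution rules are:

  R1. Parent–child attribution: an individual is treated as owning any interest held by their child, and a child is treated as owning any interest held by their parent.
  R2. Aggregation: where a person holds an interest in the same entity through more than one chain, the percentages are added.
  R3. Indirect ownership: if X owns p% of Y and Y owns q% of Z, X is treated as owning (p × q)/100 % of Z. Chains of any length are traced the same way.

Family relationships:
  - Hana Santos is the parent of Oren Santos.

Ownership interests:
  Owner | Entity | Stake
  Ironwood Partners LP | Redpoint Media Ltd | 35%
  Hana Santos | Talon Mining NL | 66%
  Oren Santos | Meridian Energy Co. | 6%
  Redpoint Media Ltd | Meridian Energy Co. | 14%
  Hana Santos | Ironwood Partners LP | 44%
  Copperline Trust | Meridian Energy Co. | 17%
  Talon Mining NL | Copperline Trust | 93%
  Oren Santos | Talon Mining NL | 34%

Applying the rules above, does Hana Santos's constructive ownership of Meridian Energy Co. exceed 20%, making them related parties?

Yes

By parent–child attribution (R1), Hana Santos is treated as also owning Oren Santos's interest in Talon Mining NL, giving 66% + 34% = 100%.
By parent–child attribution (R1), Hana Santos is treated as owning Oren Santos's 6% interest in Meridian Energy Co.
Chain via Talon Mining NL → Copperline Trust (R3): 100% × 93% × 17% = 15.81% of Meridian Energy Co.
Chain via Ironwood Partners LP → Redpoint Media Ltd (R3): 44% × 35% × 14% = 2.156% of Meridian Energy Co.
Direct interest in Meridian Energy Co: 6%.
Aggregating (R2): 15.81% + 2.156% + 6% = 23.966%.
23.966% exceeds the 20% threshold, so Hana is a related party to Meridian Energy Co.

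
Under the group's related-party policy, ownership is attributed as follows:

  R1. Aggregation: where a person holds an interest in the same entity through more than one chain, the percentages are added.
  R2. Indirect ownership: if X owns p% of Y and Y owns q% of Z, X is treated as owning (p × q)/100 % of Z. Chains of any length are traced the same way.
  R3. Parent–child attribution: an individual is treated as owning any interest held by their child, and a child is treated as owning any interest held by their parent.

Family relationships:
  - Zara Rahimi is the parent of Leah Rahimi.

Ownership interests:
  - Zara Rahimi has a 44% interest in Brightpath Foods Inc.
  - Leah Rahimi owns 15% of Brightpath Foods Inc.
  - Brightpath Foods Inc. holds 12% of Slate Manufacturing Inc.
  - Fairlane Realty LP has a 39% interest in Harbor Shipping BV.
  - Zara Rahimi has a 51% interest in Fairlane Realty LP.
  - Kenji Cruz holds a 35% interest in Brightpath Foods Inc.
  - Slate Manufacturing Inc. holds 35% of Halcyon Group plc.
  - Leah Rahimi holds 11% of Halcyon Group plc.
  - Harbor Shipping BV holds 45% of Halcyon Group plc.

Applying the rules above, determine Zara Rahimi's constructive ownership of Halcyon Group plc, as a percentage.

By parent–child attribution (R3), Zara Rahimi is treated as also owning Leah Rahimi's interest in Brightpath Foods Inc, giving 44% + 15% = 59%.
By parent–child attribution (R3), Zara Rahimi is treated as owning Leah Rahimi's 11% interest in Halcyon Group plc.
Chain via Brightpath Foods Inc. → Slate Manufacturing Inc. (R2): 59% × 12% × 35% = 2.478% of Halcyon Group plc.
Chain via Fairlane Realty LP → Harbor Shipping BV (R2): 51% × 39% × 45% = 8.9505% of Halcyon Group plc.
Direct interest in Halcyon Group plc: 11%.
Aggregating (R1): 2.478% + 8.9505% + 11% = 22.4285%.

22.4285%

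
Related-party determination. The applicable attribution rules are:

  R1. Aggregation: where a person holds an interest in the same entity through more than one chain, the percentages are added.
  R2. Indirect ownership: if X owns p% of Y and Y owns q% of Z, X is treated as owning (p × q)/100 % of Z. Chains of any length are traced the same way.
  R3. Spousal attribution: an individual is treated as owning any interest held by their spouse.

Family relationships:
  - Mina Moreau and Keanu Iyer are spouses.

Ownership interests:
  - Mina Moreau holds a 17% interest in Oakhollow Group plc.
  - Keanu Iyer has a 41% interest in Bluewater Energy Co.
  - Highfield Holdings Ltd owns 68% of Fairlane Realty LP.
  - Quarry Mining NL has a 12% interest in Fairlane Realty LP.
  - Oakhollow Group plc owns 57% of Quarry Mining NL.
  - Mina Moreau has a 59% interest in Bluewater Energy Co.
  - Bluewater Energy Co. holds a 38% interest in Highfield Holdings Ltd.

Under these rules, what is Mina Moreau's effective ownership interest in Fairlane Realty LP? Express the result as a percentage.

27.0028%

By spousal attribution (R3), Mina Moreau is treated as also owning Keanu Iyer's interest in Bluewater Energy Co, giving 59% + 41% = 100%.
Chain via Bluewater Energy Co. → Highfield Holdings Ltd (R2): 100% × 38% × 68% = 25.84% of Fairlane Realty LP.
Chain via Oakhollow Group plc → Quarry Mining NL (R2): 17% × 57% × 12% = 1.1628% of Fairlane Realty LP.
Aggregating (R1): 25.84% + 1.1628% = 27.0028%.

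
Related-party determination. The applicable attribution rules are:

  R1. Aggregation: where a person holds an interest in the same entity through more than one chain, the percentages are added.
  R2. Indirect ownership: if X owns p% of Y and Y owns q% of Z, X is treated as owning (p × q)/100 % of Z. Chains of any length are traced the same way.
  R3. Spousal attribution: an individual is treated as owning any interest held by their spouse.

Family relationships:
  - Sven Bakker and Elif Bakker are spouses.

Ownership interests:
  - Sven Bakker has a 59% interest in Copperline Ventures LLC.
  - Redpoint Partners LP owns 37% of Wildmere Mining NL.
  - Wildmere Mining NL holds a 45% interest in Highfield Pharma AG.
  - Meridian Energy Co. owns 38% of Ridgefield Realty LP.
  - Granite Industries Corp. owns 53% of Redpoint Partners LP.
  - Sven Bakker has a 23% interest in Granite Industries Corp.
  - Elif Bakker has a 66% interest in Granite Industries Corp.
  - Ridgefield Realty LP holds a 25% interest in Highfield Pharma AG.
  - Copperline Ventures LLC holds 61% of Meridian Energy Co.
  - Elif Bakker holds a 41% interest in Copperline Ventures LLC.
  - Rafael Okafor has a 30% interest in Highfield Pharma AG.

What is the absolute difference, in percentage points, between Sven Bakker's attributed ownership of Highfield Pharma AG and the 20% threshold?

6.351195

By spousal attribution (R3), Sven Bakker is treated as also owning Elif Bakker's interest in Granite Industries Corp, giving 23% + 66% = 89%.
By spousal attribution (R3), Sven Bakker is treated as also owning Elif Bakker's interest in Copperline Ventures LLC, giving 59% + 41% = 100%.
Chain via Granite Industries Corp. → Redpoint Partners LP → Wildmere Mining NL (R2): 89% × 53% × 37% × 45% = 7.853805% of Highfield Pharma AG.
Chain via Copperline Ventures LLC → Meridian Energy Co. → Ridgefield Realty LP (R2): 100% × 61% × 38% × 25% = 5.795% of Highfield Pharma AG.
Aggregating (R1): 7.853805% + 5.795% = 13.648805%.
13.648805% falls short of the 20% threshold by 6.351195 percentage points.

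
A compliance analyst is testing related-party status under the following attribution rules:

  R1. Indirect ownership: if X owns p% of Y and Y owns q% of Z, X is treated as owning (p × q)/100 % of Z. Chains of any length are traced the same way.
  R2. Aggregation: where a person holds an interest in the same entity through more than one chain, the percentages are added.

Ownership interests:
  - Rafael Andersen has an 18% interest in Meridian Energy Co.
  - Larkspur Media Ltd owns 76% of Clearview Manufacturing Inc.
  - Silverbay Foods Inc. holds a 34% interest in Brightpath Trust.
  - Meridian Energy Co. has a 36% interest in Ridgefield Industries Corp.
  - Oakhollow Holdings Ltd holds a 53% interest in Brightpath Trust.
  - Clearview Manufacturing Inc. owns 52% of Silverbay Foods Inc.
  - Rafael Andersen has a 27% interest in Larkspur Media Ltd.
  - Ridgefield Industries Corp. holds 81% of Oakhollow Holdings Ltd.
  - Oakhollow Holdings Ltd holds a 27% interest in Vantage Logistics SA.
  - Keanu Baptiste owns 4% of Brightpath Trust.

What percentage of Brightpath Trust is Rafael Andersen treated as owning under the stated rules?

6.4098%

Chain via Meridian Energy Co. → Ridgefield Industries Corp. → Oakhollow Holdings Ltd (R1): 18% × 36% × 81% × 53% = 2.781864% of Brightpath Trust.
Chain via Larkspur Media Ltd → Clearview Manufacturing Inc. → Silverbay Foods Inc. (R1): 27% × 76% × 52% × 34% = 3.627936% of Brightpath Trust.
Aggregating (R2): 2.781864% + 3.627936% = 6.4098%.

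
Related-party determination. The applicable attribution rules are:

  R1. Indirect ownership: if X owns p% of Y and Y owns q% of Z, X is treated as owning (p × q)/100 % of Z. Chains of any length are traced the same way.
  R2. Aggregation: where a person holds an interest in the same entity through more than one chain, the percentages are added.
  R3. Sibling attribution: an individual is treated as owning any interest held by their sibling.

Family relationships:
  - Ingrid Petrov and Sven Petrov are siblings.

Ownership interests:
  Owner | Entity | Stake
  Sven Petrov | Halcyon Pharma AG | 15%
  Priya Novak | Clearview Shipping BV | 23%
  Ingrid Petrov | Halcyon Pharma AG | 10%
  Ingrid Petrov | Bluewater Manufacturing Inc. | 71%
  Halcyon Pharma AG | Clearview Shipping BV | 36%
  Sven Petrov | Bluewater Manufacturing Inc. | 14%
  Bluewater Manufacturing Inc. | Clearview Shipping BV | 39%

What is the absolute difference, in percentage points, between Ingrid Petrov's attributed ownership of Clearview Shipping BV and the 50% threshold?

7.85

By sibling attribution (R3), Ingrid Petrov is treated as also owning Sven Petrov's interest in Halcyon Pharma AG, giving 10% + 15% = 25%.
By sibling attribution (R3), Ingrid Petrov is treated as also owning Sven Petrov's interest in Bluewater Manufacturing Inc, giving 71% + 14% = 85%.
Chain via Halcyon Pharma AG (R1): 25% × 36% = 9% of Clearview Shipping BV.
Chain via Bluewater Manufacturing Inc. (R1): 85% × 39% = 33.15% of Clearview Shipping BV.
Aggregating (R2): 9% + 33.15% = 42.15%.
42.15% falls short of the 50% threshold by 7.85 percentage points.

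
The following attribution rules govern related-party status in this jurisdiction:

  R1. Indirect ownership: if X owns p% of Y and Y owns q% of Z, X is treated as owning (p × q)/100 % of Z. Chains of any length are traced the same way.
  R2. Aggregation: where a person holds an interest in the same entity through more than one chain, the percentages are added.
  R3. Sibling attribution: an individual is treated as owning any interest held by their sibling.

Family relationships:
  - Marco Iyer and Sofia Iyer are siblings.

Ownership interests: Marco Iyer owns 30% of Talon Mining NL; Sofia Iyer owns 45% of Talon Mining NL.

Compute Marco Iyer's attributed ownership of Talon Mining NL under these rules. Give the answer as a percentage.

By sibling attribution (R3), Marco Iyer is treated as also owning Sofia Iyer's interest in Talon Mining NL, giving 30% + 45% = 75%.
Direct interest in Talon Mining NL: 75%.

75%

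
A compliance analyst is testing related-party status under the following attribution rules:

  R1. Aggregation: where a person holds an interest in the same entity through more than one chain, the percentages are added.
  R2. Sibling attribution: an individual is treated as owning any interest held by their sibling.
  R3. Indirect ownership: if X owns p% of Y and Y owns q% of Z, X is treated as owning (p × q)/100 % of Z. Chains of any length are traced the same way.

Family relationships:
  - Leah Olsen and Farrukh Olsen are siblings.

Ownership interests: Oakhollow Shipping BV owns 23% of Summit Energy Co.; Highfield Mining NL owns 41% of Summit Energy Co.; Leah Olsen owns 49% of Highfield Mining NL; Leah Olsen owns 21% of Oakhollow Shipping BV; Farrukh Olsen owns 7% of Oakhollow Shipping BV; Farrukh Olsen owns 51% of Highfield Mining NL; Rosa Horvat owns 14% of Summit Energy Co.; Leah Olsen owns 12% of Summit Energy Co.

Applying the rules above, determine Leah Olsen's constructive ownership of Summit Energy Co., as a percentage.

By sibling attribution (R2), Leah Olsen is treated as also owning Farrukh Olsen's interest in Highfield Mining NL, giving 49% + 51% = 100%.
By sibling attribution (R2), Leah Olsen is treated as also owning Farrukh Olsen's interest in Oakhollow Shipping BV, giving 21% + 7% = 28%.
Chain via Highfield Mining NL (R3): 100% × 41% = 41% of Summit Energy Co.
Chain via Oakhollow Shipping BV (R3): 28% × 23% = 6.44% of Summit Energy Co.
Direct interest in Summit Energy Co: 12%.
Aggregating (R1): 41% + 6.44% + 12% = 59.44%.

59.44%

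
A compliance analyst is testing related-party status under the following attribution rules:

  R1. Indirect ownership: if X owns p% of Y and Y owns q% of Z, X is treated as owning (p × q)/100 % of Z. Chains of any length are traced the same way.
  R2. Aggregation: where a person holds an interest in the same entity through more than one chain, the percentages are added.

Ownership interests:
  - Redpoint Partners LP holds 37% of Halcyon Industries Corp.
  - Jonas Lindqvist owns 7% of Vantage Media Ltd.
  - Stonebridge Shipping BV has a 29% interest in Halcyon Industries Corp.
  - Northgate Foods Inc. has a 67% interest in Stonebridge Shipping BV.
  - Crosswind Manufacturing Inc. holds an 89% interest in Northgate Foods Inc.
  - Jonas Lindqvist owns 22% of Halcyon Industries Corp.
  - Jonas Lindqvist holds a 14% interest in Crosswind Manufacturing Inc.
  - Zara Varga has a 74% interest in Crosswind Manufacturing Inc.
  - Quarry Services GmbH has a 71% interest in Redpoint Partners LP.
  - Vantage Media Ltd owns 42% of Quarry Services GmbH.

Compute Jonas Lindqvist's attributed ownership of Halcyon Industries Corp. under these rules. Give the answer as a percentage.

25.193316%

Chain via Crosswind Manufacturing Inc. → Northgate Foods Inc. → Stonebridge Shipping BV (R1): 14% × 89% × 67% × 29% = 2.420978% of Halcyon Industries Corp.
Chain via Vantage Media Ltd → Quarry Services GmbH → Redpoint Partners LP (R1): 7% × 42% × 71% × 37% = 0.772338% of Halcyon Industries Corp.
Direct interest in Halcyon Industries Corp: 22%.
Aggregating (R2): 2.420978% + 0.772338% + 22% = 25.193316%.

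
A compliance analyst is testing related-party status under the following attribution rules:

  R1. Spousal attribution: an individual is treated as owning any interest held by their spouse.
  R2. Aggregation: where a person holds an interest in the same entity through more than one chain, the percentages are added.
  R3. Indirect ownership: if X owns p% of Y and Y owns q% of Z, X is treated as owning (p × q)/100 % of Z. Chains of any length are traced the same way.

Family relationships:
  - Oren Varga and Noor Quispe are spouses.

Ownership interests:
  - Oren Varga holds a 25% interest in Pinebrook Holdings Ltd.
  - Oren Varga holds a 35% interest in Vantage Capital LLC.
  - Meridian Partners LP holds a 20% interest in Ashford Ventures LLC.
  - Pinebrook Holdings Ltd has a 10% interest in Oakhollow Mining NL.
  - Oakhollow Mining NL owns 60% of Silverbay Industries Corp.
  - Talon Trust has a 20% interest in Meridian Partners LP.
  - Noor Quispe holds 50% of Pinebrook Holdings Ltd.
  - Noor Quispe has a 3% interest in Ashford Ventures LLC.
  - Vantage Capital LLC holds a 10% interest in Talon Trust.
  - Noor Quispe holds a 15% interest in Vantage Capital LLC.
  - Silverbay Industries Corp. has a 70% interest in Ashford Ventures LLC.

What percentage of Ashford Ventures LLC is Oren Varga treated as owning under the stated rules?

By spousal attribution (R1), Oren Varga is treated as also owning Noor Quispe's interest in Vantage Capital LLC, giving 35% + 15% = 50%.
By spousal attribution (R1), Oren Varga is treated as also owning Noor Quispe's interest in Pinebrook Holdings Ltd, giving 25% + 50% = 75%.
By spousal attribution (R1), Oren Varga is treated as owning Noor Quispe's 3% interest in Ashford Ventures LLC.
Chain via Vantage Capital LLC → Talon Trust → Meridian Partners LP (R3): 50% × 10% × 20% × 20% = 0.2% of Ashford Ventures LLC.
Chain via Pinebrook Holdings Ltd → Oakhollow Mining NL → Silverbay Industries Corp. (R3): 75% × 10% × 60% × 70% = 3.15% of Ashford Ventures LLC.
Direct interest in Ashford Ventures LLC: 3%.
Aggregating (R2): 0.2% + 3.15% + 3% = 6.35%.

6.35%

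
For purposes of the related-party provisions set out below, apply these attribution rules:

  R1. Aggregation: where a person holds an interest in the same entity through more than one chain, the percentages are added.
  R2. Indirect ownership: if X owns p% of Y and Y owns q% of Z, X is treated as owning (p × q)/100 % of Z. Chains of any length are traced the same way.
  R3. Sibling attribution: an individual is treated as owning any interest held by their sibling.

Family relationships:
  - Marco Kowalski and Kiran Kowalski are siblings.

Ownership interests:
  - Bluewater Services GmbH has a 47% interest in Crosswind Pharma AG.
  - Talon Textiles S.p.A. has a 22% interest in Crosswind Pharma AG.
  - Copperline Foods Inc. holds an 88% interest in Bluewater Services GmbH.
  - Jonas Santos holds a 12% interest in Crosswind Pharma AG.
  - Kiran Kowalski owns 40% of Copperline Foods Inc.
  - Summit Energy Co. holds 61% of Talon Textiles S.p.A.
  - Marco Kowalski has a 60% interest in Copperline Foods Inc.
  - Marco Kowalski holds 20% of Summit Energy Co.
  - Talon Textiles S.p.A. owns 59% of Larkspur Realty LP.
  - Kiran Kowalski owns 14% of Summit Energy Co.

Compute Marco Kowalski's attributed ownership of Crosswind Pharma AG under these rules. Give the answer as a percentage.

45.9228%

By sibling attribution (R3), Marco Kowalski is treated as also owning Kiran Kowalski's interest in Copperline Foods Inc, giving 60% + 40% = 100%.
By sibling attribution (R3), Marco Kowalski is treated as also owning Kiran Kowalski's interest in Summit Energy Co, giving 20% + 14% = 34%.
Chain via Copperline Foods Inc. → Bluewater Services GmbH (R2): 100% × 88% × 47% = 41.36% of Crosswind Pharma AG.
Chain via Summit Energy Co. → Talon Textiles S.p.A. (R2): 34% × 61% × 22% = 4.5628% of Crosswind Pharma AG.
Aggregating (R1): 41.36% + 4.5628% = 45.9228%.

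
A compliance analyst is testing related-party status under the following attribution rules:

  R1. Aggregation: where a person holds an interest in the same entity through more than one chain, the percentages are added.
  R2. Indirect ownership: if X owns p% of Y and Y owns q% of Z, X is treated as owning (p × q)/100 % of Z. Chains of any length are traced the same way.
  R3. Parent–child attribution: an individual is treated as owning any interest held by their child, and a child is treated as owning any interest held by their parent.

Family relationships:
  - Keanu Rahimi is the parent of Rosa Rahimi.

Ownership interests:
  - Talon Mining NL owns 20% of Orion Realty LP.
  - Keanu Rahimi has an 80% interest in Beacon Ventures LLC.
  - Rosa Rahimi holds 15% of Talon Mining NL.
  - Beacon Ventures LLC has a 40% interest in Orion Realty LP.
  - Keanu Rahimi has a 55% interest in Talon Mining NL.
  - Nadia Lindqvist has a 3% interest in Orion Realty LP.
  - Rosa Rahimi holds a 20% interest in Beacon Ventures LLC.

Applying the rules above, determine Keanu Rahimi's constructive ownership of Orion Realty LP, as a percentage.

54%

By parent–child attribution (R3), Keanu Rahimi is treated as also owning Rosa Rahimi's interest in Beacon Ventures LLC, giving 80% + 20% = 100%.
By parent–child attribution (R3), Keanu Rahimi is treated as also owning Rosa Rahimi's interest in Talon Mining NL, giving 55% + 15% = 70%.
Chain via Beacon Ventures LLC (R2): 100% × 40% = 40% of Orion Realty LP.
Chain via Talon Mining NL (R2): 70% × 20% = 14% of Orion Realty LP.
Aggregating (R1): 40% + 14% = 54%.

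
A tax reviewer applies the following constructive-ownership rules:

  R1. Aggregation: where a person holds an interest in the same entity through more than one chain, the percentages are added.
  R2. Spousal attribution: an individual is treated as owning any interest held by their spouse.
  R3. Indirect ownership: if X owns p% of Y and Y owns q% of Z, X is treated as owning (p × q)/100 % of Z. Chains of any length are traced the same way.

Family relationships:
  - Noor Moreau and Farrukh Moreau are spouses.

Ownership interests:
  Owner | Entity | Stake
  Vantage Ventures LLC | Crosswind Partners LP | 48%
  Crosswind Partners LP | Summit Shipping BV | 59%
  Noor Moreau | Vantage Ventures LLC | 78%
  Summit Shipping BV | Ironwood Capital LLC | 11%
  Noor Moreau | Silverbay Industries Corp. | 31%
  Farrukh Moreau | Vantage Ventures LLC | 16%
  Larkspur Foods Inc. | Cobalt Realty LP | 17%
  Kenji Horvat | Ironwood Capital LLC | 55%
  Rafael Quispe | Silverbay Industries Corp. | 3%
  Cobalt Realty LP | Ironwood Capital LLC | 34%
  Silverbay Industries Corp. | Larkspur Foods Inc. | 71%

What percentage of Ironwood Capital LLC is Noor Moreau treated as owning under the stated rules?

By spousal attribution (R2), Noor Moreau is treated as also owning Farrukh Moreau's interest in Vantage Ventures LLC, giving 78% + 16% = 94%.
Chain via Silverbay Industries Corp. → Larkspur Foods Inc. → Cobalt Realty LP (R3): 31% × 71% × 17% × 34% = 1.272178% of Ironwood Capital LLC.
Chain via Vantage Ventures LLC → Crosswind Partners LP → Summit Shipping BV (R3): 94% × 48% × 59% × 11% = 2.928288% of Ironwood Capital LLC.
Aggregating (R1): 1.272178% + 2.928288% = 4.200466%.

4.200466%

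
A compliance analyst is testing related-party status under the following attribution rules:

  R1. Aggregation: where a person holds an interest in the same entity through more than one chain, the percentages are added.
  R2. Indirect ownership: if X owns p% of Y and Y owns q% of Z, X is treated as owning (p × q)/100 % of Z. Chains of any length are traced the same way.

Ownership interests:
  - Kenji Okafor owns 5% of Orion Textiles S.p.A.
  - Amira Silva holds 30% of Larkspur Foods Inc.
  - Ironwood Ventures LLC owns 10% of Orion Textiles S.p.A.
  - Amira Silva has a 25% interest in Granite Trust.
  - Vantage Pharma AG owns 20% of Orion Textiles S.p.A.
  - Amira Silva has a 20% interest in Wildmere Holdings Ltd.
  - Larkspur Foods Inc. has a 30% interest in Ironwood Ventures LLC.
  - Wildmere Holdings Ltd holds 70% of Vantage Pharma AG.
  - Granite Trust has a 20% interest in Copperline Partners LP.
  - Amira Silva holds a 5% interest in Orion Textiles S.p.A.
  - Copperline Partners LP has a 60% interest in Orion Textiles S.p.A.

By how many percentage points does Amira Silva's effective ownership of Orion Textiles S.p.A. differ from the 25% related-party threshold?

13.3

Chain via Wildmere Holdings Ltd → Vantage Pharma AG (R2): 20% × 70% × 20% = 2.8% of Orion Textiles S.p.A.
Chain via Larkspur Foods Inc. → Ironwood Ventures LLC (R2): 30% × 30% × 10% = 0.9% of Orion Textiles S.p.A.
Chain via Granite Trust → Copperline Partners LP (R2): 25% × 20% × 60% = 3% of Orion Textiles S.p.A.
Direct interest in Orion Textiles S.p.A: 5%.
Aggregating (R1): 2.8% + 0.9% + 3% + 5% = 11.7%.
11.7% falls short of the 25% threshold by 13.3 percentage points.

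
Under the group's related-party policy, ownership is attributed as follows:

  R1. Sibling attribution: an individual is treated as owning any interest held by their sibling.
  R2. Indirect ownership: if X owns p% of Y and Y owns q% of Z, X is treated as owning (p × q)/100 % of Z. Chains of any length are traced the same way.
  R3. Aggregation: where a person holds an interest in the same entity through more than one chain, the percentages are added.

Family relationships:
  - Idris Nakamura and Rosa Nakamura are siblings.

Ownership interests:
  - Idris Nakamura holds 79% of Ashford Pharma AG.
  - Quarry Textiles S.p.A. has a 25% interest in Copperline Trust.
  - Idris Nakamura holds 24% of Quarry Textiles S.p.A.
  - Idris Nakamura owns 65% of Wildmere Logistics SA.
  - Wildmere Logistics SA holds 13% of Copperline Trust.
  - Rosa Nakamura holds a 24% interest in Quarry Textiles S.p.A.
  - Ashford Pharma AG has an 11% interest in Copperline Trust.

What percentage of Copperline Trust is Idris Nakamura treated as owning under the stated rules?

29.14%

By sibling attribution (R1), Idris Nakamura is treated as also owning Rosa Nakamura's interest in Quarry Textiles S.p.A, giving 24% + 24% = 48%.
Chain via Wildmere Logistics SA (R2): 65% × 13% = 8.45% of Copperline Trust.
Chain via Ashford Pharma AG (R2): 79% × 11% = 8.69% of Copperline Trust.
Chain via Quarry Textiles S.p.A. (R2): 48% × 25% = 12% of Copperline Trust.
Aggregating (R3): 8.45% + 8.69% + 12% = 29.14%.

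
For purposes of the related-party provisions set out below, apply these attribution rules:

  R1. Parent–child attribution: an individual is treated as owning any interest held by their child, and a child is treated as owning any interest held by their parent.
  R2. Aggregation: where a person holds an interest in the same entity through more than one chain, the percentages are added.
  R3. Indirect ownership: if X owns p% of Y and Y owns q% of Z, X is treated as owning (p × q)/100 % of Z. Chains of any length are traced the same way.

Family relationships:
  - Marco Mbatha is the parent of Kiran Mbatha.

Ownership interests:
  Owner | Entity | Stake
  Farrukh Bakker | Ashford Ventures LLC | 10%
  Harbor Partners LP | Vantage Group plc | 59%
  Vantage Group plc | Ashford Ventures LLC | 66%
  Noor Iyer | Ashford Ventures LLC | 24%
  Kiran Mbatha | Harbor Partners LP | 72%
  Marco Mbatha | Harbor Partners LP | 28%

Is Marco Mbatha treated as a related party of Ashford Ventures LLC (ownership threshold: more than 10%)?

By parent–child attribution (R1), Marco Mbatha is treated as also owning Kiran Mbatha's interest in Harbor Partners LP, giving 28% + 72% = 100%.
Chain via Harbor Partners LP → Vantage Group plc (R3): 100% × 59% × 66% = 38.94% of Ashford Ventures LLC.
38.94% exceeds the 10% threshold, so Marco is a related party to Ashford Ventures LLC.

Yes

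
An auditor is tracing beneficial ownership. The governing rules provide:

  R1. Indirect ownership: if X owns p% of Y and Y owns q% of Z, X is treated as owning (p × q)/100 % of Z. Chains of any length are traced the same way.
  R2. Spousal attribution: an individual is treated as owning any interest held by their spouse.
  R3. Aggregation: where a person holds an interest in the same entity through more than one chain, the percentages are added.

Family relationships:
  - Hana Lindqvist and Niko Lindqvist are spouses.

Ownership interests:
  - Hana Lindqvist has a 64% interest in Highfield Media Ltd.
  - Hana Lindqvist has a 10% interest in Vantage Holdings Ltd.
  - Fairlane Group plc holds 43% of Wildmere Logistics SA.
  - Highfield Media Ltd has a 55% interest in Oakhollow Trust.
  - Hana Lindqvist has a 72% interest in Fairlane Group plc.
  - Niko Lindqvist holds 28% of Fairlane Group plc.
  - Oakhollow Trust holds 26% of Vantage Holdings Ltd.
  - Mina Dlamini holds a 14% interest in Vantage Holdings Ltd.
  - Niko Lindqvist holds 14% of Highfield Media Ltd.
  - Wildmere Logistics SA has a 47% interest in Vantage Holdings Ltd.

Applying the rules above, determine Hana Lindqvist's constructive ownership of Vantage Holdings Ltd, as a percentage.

By spousal attribution (R2), Hana Lindqvist is treated as also owning Niko Lindqvist's interest in Highfield Media Ltd, giving 64% + 14% = 78%.
By spousal attribution (R2), Hana Lindqvist is treated as also owning Niko Lindqvist's interest in Fairlane Group plc, giving 72% + 28% = 100%.
Chain via Highfield Media Ltd → Oakhollow Trust (R1): 78% × 55% × 26% = 11.154% of Vantage Holdings Ltd.
Chain via Fairlane Group plc → Wildmere Logistics SA (R1): 100% × 43% × 47% = 20.21% of Vantage Holdings Ltd.
Direct interest in Vantage Holdings Ltd: 10%.
Aggregating (R3): 11.154% + 20.21% + 10% = 41.364%.

41.364%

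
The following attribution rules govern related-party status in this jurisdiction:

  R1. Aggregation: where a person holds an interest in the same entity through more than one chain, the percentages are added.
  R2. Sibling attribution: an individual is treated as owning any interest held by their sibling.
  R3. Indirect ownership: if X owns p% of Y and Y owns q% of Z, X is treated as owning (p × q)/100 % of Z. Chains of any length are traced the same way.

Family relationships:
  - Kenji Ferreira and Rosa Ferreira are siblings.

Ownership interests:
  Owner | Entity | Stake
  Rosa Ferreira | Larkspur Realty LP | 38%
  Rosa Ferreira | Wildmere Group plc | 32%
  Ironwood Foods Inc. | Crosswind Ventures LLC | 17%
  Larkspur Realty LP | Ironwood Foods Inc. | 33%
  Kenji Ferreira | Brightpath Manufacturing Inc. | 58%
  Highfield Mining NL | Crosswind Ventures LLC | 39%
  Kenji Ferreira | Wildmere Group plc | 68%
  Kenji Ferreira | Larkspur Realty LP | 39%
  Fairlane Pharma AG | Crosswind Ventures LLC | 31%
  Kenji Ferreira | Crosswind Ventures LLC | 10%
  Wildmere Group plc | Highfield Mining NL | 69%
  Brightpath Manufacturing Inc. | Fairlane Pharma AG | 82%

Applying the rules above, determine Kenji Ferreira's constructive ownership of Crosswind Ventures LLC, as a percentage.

By sibling attribution (R2), Kenji Ferreira is treated as also owning Rosa Ferreira's interest in Larkspur Realty LP, giving 39% + 38% = 77%.
By sibling attribution (R2), Kenji Ferreira is treated as also owning Rosa Ferreira's interest in Wildmere Group plc, giving 68% + 32% = 100%.
Chain via Brightpath Manufacturing Inc. → Fairlane Pharma AG (R3): 58% × 82% × 31% = 14.7436% of Crosswind Ventures LLC.
Chain via Larkspur Realty LP → Ironwood Foods Inc. (R3): 77% × 33% × 17% = 4.3197% of Crosswind Ventures LLC.
Chain via Wildmere Group plc → Highfield Mining NL (R3): 100% × 69% × 39% = 26.91% of Crosswind Ventures LLC.
Direct interest in Crosswind Ventures LLC: 10%.
Aggregating (R1): 14.7436% + 4.3197% + 26.91% + 10% = 55.9733%.

55.9733%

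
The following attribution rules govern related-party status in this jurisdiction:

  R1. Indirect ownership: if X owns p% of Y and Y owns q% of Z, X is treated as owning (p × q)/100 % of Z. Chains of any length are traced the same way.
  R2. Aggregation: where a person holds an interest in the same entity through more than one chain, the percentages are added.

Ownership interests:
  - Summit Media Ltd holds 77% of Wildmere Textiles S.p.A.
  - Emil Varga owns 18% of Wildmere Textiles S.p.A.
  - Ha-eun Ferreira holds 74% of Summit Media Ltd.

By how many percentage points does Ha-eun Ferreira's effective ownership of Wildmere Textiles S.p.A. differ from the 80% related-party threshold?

Chain via Summit Media Ltd (R1): 74% × 77% = 56.98% of Wildmere Textiles S.p.A.
56.98% falls short of the 80% threshold by 23.02 percentage points.

23.02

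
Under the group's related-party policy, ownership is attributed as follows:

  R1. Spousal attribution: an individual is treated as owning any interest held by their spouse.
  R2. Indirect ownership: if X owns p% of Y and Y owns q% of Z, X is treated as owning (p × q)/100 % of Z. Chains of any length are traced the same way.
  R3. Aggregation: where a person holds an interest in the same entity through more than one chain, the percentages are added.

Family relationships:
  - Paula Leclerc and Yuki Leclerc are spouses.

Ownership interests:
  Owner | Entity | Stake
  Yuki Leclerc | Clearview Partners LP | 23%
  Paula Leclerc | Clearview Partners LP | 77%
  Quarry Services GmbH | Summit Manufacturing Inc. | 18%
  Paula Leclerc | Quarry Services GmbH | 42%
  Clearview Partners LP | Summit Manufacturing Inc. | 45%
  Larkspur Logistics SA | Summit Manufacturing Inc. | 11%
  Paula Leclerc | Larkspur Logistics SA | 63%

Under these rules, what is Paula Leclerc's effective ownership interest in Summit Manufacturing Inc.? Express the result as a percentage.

59.49%

By spousal attribution (R1), Paula Leclerc is treated as also owning Yuki Leclerc's interest in Clearview Partners LP, giving 77% + 23% = 100%.
Chain via Quarry Services GmbH (R2): 42% × 18% = 7.56% of Summit Manufacturing Inc.
Chain via Larkspur Logistics SA (R2): 63% × 11% = 6.93% of Summit Manufacturing Inc.
Chain via Clearview Partners LP (R2): 100% × 45% = 45% of Summit Manufacturing Inc.
Aggregating (R3): 7.56% + 6.93% + 45% = 59.49%.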